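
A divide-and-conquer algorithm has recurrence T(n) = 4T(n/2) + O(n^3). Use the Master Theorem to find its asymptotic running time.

Master Theorem for T(n) = 4T(n/2) + O(n^3):

a = 4, b = 2, c = 3
log_b(a) = log_2(4) = 2.0000

Case 3: c = 3 > log_2(4) = 2.0000
T(n) = O(n^3) = O(n^3)

For T(n) = 4T(n/2) + O(n^3): log_2(4) = 2.0000. This is Case 3 of the Master Theorem (c > log_b(a), work dominated by root), giving O(n^3).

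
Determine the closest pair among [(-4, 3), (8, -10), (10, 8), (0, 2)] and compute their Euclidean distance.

Computing all pairwise distances among 4 points:

d((-4, 3), (8, -10)) = 17.6918
d((-4, 3), (10, 8)) = 14.8661
d((-4, 3), (0, 2)) = 4.1231 <-- minimum
d((8, -10), (10, 8)) = 18.1108
d((8, -10), (0, 2)) = 14.4222
d((10, 8), (0, 2)) = 11.6619

Closest pair: (-4, 3) and (0, 2) with distance 4.1231

The closest pair is (-4, 3) and (0, 2) with Euclidean distance 4.1231. For 4 points, brute-force pairwise comparison is shown above. For large n, the divide-and-conquer algorithm (sort by x, recurse on halves, check the dividing strip) achieves O(n log n).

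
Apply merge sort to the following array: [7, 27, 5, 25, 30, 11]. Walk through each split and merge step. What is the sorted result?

Merge sort trace:

Split: [7, 27, 5, 25, 30, 11] -> [7, 27, 5] and [25, 30, 11]
  Split: [7, 27, 5] -> [7] and [27, 5]
    Split: [27, 5] -> [27] and [5]
    Merge: [27] + [5] -> [5, 27]
  Merge: [7] + [5, 27] -> [5, 7, 27]
  Split: [25, 30, 11] -> [25] and [30, 11]
    Split: [30, 11] -> [30] and [11]
    Merge: [30] + [11] -> [11, 30]
  Merge: [25] + [11, 30] -> [11, 25, 30]
Merge: [5, 7, 27] + [11, 25, 30] -> [5, 7, 11, 25, 27, 30]

Final sorted array: [5, 7, 11, 25, 27, 30]

The merge sort proceeds by recursively splitting the array and merging sorted halves.
After all merges, the sorted array is [5, 7, 11, 25, 27, 30].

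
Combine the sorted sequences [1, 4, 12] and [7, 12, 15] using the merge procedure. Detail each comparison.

Merging process:

Compare 1 vs 7: take 1 from left. Merged: [1]
Compare 4 vs 7: take 4 from left. Merged: [1, 4]
Compare 12 vs 7: take 7 from right. Merged: [1, 4, 7]
Compare 12 vs 12: take 12 from left. Merged: [1, 4, 7, 12]
Append remaining from right: [12, 15]. Merged: [1, 4, 7, 12, 12, 15]

Final merged array: [1, 4, 7, 12, 12, 15]
Total comparisons: 4

The merged array is [1, 4, 7, 12, 12, 15], requiring 4 comparisons. The merge step runs in O(n) time where n is the total number of elements.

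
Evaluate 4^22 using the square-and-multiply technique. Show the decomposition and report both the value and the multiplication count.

Computing 4^22 by squaring (build up from 4^1; each line after the first costs one multiplication):

4^1 = 4
4^2 = (4^1)^2 = 4^2 = 16
4^4 = (4^2)^2 = 16^2 = 256
4^5 = 4 * 4^4 = 4 * 256 = 1024
4^10 = (4^5)^2 = 1024^2 = 1048576
4^11 = 4 * 4^10 = 4 * 1048576 = 4194304
4^22 = (4^11)^2 = 4194304^2 = 17592186044416

Result: 17592186044416
Multiplications needed: 6 (6 lines after 4^1)

4^22 = 17592186044416. Using exponentiation by squaring, this requires 6 multiplications. The key idea: if the exponent is even, square the half-power; if odd, multiply by the base once.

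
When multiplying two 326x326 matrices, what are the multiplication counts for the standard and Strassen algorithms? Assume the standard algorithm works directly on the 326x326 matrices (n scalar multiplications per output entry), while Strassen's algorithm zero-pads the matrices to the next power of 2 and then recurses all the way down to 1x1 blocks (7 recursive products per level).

Matrix multiplication for 326x326 matrices:

Strassen's algorithm requires power-of-2 dimensions. Pad 326x326 to 512x512 (next power of 2).

Standard algorithm: 326^3 = 34645976 multiplications
Strassen's algorithm: 7^(log2(512)) = 7^9 = 40353607 multiplications
Difference: 34645976 - 40353607 = -5707631 (Strassen uses MORE here due to padding overhead — for small or just-over-power-of-2 n, padding can outweigh the per-level savings)

Standard: 34645976 multiplications (326^3). Strassen: 40353607 multiplications (7^9, after padding to 512x512). Strassen reduces 8 recursive multiplications to 7 at each level.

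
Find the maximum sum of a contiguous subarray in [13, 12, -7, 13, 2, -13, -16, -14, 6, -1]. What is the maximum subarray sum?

Using Kadane's algorithm on [13, 12, -7, 13, 2, -13, -16, -14, 6, -1]:

Scanning through the array:
Position 1 (value 12): max_ending_here = 25, max_so_far = 25
Position 2 (value -7): max_ending_here = 18, max_so_far = 25
Position 3 (value 13): max_ending_here = 31, max_so_far = 31
Position 4 (value 2): max_ending_here = 33, max_so_far = 33
Position 5 (value -13): max_ending_here = 20, max_so_far = 33
Position 6 (value -16): max_ending_here = 4, max_so_far = 33
Position 7 (value -14): max_ending_here = -10, max_so_far = 33
Position 8 (value 6): max_ending_here = 6, max_so_far = 33
Position 9 (value -1): max_ending_here = 5, max_so_far = 33

Maximum subarray: [13, 12, -7, 13, 2]
Maximum sum: 33

The maximum subarray is [13, 12, -7, 13, 2] with sum 33. This subarray runs from index 0 to index 4.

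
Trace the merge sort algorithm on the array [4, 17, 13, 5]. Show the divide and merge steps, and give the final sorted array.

Merge sort trace:

Split: [4, 17, 13, 5] -> [4, 17] and [13, 5]
  Split: [4, 17] -> [4] and [17]
  Merge: [4] + [17] -> [4, 17]
  Split: [13, 5] -> [13] and [5]
  Merge: [13] + [5] -> [5, 13]
Merge: [4, 17] + [5, 13] -> [4, 5, 13, 17]

Final sorted array: [4, 5, 13, 17]

The merge sort proceeds by recursively splitting the array and merging sorted halves.
After all merges, the sorted array is [4, 5, 13, 17].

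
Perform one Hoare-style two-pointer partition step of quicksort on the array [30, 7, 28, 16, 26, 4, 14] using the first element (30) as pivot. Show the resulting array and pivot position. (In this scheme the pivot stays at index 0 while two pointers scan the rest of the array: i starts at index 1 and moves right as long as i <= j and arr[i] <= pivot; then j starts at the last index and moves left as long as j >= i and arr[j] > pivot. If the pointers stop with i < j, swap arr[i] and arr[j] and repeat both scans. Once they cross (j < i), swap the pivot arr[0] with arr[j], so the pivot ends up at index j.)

Hoare-style two-pointer partition with pivot = 30:

Initial array: [30, 7, 28, 16, 26, 4, 14]

Pointers start at i = 1, j = 6.
i ends at 7, j ends at 6: the pointers have crossed (j < i), so scanning stops.

Swap pivot arr[0] with arr[6] to place pivot at position 6: [14, 7, 28, 16, 26, 4, 30]
Pivot position: 6

After partitioning with pivot 30, the array becomes [14, 7, 28, 16, 26, 4, 30]. The pivot is placed at index 6. All elements to the left of the pivot are <= 30, and all elements to the right are > 30.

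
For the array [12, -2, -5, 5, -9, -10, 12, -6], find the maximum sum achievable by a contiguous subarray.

Using Kadane's algorithm on [12, -2, -5, 5, -9, -10, 12, -6]:

Scanning through the array:
Position 1 (value -2): max_ending_here = 10, max_so_far = 12
Position 2 (value -5): max_ending_here = 5, max_so_far = 12
Position 3 (value 5): max_ending_here = 10, max_so_far = 12
Position 4 (value -9): max_ending_here = 1, max_so_far = 12
Position 5 (value -10): max_ending_here = -9, max_so_far = 12
Position 6 (value 12): max_ending_here = 12, max_so_far = 12
Position 7 (value -6): max_ending_here = 6, max_so_far = 12

Maximum subarray: [12]
Maximum sum: 12

The maximum subarray is [12] with sum 12. This subarray runs from index 0 to index 0.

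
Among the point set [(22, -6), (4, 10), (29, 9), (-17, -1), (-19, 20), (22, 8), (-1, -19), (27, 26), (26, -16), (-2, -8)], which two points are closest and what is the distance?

Computing all pairwise distances among 10 points:

d((22, -6), (4, 10)) = 24.0832
d((22, -6), (29, 9)) = 16.5529
d((22, -6), (-17, -1)) = 39.3192
d((22, -6), (-19, 20)) = 48.5489
d((22, -6), (22, 8)) = 14.0
d((22, -6), (-1, -19)) = 26.4197
d((22, -6), (27, 26)) = 32.3883
d((22, -6), (26, -16)) = 10.7703
d((22, -6), (-2, -8)) = 24.0832
d((4, 10), (29, 9)) = 25.02
d((4, 10), (-17, -1)) = 23.7065
d((4, 10), (-19, 20)) = 25.0799
d((4, 10), (22, 8)) = 18.1108
d((4, 10), (-1, -19)) = 29.4279
d((4, 10), (27, 26)) = 28.0179
d((4, 10), (26, -16)) = 34.0588
d((4, 10), (-2, -8)) = 18.9737
d((29, 9), (-17, -1)) = 47.0744
d((29, 9), (-19, 20)) = 49.2443
d((29, 9), (22, 8)) = 7.0711 <-- minimum
d((29, 9), (-1, -19)) = 41.0366
d((29, 9), (27, 26)) = 17.1172
d((29, 9), (26, -16)) = 25.1794
d((29, 9), (-2, -8)) = 35.3553
d((-17, -1), (-19, 20)) = 21.095
d((-17, -1), (22, 8)) = 40.025
d((-17, -1), (-1, -19)) = 24.0832
d((-17, -1), (27, 26)) = 51.6236
d((-17, -1), (26, -16)) = 45.5412
d((-17, -1), (-2, -8)) = 16.5529
d((-19, 20), (22, 8)) = 42.72
d((-19, 20), (-1, -19)) = 42.9535
d((-19, 20), (27, 26)) = 46.3897
d((-19, 20), (26, -16)) = 57.6281
d((-19, 20), (-2, -8)) = 32.7567
d((22, 8), (-1, -19)) = 35.4683
d((22, 8), (27, 26)) = 18.6815
d((22, 8), (26, -16)) = 24.3311
d((22, 8), (-2, -8)) = 28.8444
d((-1, -19), (27, 26)) = 53.0
d((-1, -19), (26, -16)) = 27.1662
d((-1, -19), (-2, -8)) = 11.0454
d((27, 26), (26, -16)) = 42.0119
d((27, 26), (-2, -8)) = 44.6878
d((26, -16), (-2, -8)) = 29.1204

Closest pair: (29, 9) and (22, 8) with distance 7.0711

The closest pair is (29, 9) and (22, 8) with Euclidean distance 7.0711. For 10 points, brute-force pairwise comparison is shown above. For large n, the divide-and-conquer algorithm (sort by x, recurse on halves, check the dividing strip) achieves O(n log n).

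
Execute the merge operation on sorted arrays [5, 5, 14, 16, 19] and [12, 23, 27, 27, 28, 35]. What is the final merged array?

Merging process:

Compare 5 vs 12: take 5 from left. Merged: [5]
Compare 5 vs 12: take 5 from left. Merged: [5, 5]
Compare 14 vs 12: take 12 from right. Merged: [5, 5, 12]
Compare 14 vs 23: take 14 from left. Merged: [5, 5, 12, 14]
Compare 16 vs 23: take 16 from left. Merged: [5, 5, 12, 14, 16]
Compare 19 vs 23: take 19 from left. Merged: [5, 5, 12, 14, 16, 19]
Append remaining from right: [23, 27, 27, 28, 35]. Merged: [5, 5, 12, 14, 16, 19, 23, 27, 27, 28, 35]

Final merged array: [5, 5, 12, 14, 16, 19, 23, 27, 27, 28, 35]
Total comparisons: 6

The merged array is [5, 5, 12, 14, 16, 19, 23, 27, 27, 28, 35], requiring 6 comparisons. The merge step runs in O(n) time where n is the total number of elements.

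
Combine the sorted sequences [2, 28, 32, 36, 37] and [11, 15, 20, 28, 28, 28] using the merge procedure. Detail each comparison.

Merging process:

Compare 2 vs 11: take 2 from left. Merged: [2]
Compare 28 vs 11: take 11 from right. Merged: [2, 11]
Compare 28 vs 15: take 15 from right. Merged: [2, 11, 15]
Compare 28 vs 20: take 20 from right. Merged: [2, 11, 15, 20]
Compare 28 vs 28: take 28 from left. Merged: [2, 11, 15, 20, 28]
Compare 32 vs 28: take 28 from right. Merged: [2, 11, 15, 20, 28, 28]
Compare 32 vs 28: take 28 from right. Merged: [2, 11, 15, 20, 28, 28, 28]
Compare 32 vs 28: take 28 from right. Merged: [2, 11, 15, 20, 28, 28, 28, 28]
Append remaining from left: [32, 36, 37]. Merged: [2, 11, 15, 20, 28, 28, 28, 28, 32, 36, 37]

Final merged array: [2, 11, 15, 20, 28, 28, 28, 28, 32, 36, 37]
Total comparisons: 8

The merged array is [2, 11, 15, 20, 28, 28, 28, 28, 32, 36, 37], requiring 8 comparisons. The merge step runs in O(n) time where n is the total number of elements.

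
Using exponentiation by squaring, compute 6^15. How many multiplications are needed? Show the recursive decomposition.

Computing 6^15 by squaring (build up from 6^1; each line after the first costs one multiplication):

6^1 = 6
6^2 = (6^1)^2 = 6^2 = 36
6^3 = 6 * 6^2 = 6 * 36 = 216
6^6 = (6^3)^2 = 216^2 = 46656
6^7 = 6 * 6^6 = 6 * 46656 = 279936
6^14 = (6^7)^2 = 279936^2 = 78364164096
6^15 = 6 * 6^14 = 6 * 78364164096 = 470184984576

Result: 470184984576
Multiplications needed: 6 (6 lines after 6^1)

6^15 = 470184984576. Using exponentiation by squaring, this requires 6 multiplications. The key idea: if the exponent is even, square the half-power; if odd, multiply by the base once.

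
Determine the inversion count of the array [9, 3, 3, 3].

Finding inversions in [9, 3, 3, 3]:

(0, 1): arr[0]=9 > arr[1]=3
(0, 2): arr[0]=9 > arr[2]=3
(0, 3): arr[0]=9 > arr[3]=3

Total inversions: 3

The array has 3 inversion(s): (0,1), (0,2), (0,3). Each pair (i,j) satisfies i < j and arr[i] > arr[j].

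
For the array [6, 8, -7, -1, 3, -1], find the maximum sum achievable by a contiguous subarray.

Using Kadane's algorithm on [6, 8, -7, -1, 3, -1]:

Scanning through the array:
Position 1 (value 8): max_ending_here = 14, max_so_far = 14
Position 2 (value -7): max_ending_here = 7, max_so_far = 14
Position 3 (value -1): max_ending_here = 6, max_so_far = 14
Position 4 (value 3): max_ending_here = 9, max_so_far = 14
Position 5 (value -1): max_ending_here = 8, max_so_far = 14

Maximum subarray: [6, 8]
Maximum sum: 14

The maximum subarray is [6, 8] with sum 14. This subarray runs from index 0 to index 1.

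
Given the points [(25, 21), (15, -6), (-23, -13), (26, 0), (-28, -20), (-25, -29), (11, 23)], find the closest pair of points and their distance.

Computing all pairwise distances among 7 points:

d((25, 21), (15, -6)) = 28.7924
d((25, 21), (-23, -13)) = 58.8218
d((25, 21), (26, 0)) = 21.0238
d((25, 21), (-28, -20)) = 67.0075
d((25, 21), (-25, -29)) = 70.7107
d((25, 21), (11, 23)) = 14.1421
d((15, -6), (-23, -13)) = 38.6394
d((15, -6), (26, 0)) = 12.53
d((15, -6), (-28, -20)) = 45.2217
d((15, -6), (-25, -29)) = 46.1411
d((15, -6), (11, 23)) = 29.2746
d((-23, -13), (26, 0)) = 50.6952
d((-23, -13), (-28, -20)) = 8.6023 <-- minimum
d((-23, -13), (-25, -29)) = 16.1245
d((-23, -13), (11, 23)) = 49.5177
d((26, 0), (-28, -20)) = 57.5847
d((26, 0), (-25, -29)) = 58.6686
d((26, 0), (11, 23)) = 27.4591
d((-28, -20), (-25, -29)) = 9.4868
d((-28, -20), (11, 23)) = 58.0517
d((-25, -29), (11, 23)) = 63.2456

Closest pair: (-23, -13) and (-28, -20) with distance 8.6023

The closest pair is (-23, -13) and (-28, -20) with Euclidean distance 8.6023. For 7 points, brute-force pairwise comparison is shown above. For large n, the divide-and-conquer algorithm (sort by x, recurse on halves, check the dividing strip) achieves O(n log n).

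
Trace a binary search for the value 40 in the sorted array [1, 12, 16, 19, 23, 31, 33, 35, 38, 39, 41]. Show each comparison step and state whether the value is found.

Binary search for 40 in [1, 12, 16, 19, 23, 31, 33, 35, 38, 39, 41]:

lo=0, hi=10, mid=5, arr[mid]=31 -> 31 < 40, search right half
lo=6, hi=10, mid=8, arr[mid]=38 -> 38 < 40, search right half
lo=9, hi=10, mid=9, arr[mid]=39 -> 39 < 40, search right half
lo=10, hi=10, mid=10, arr[mid]=41 -> 41 > 40, search left half
lo=10 > hi=9, target 40 not found

Binary search determines that 40 is not in the array after 4 comparisons. The search space was exhausted without finding the target.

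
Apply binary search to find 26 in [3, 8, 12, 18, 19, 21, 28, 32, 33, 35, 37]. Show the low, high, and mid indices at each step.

Binary search for 26 in [3, 8, 12, 18, 19, 21, 28, 32, 33, 35, 37]:

lo=0, hi=10, mid=5, arr[mid]=21 -> 21 < 26, search right half
lo=6, hi=10, mid=8, arr[mid]=33 -> 33 > 26, search left half
lo=6, hi=7, mid=6, arr[mid]=28 -> 28 > 26, search left half
lo=6 > hi=5, target 26 not found

Binary search determines that 26 is not in the array after 3 comparisons. The search space was exhausted without finding the target.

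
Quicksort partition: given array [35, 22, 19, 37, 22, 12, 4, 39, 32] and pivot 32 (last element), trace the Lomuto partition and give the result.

Lomuto partition with pivot = 32:

Initial array: [35, 22, 19, 37, 22, 12, 4, 39, 32]

arr[0]=35 > 32: no swap
arr[1]=22 <= 32: swap with position 0, array becomes [22, 35, 19, 37, 22, 12, 4, 39, 32]
arr[2]=19 <= 32: swap with position 1, array becomes [22, 19, 35, 37, 22, 12, 4, 39, 32]
arr[3]=37 > 32: no swap
arr[4]=22 <= 32: swap with position 2, array becomes [22, 19, 22, 37, 35, 12, 4, 39, 32]
arr[5]=12 <= 32: swap with position 3, array becomes [22, 19, 22, 12, 35, 37, 4, 39, 32]
arr[6]=4 <= 32: swap with position 4, array becomes [22, 19, 22, 12, 4, 37, 35, 39, 32]
arr[7]=39 > 32: no swap

Place pivot at position 5: [22, 19, 22, 12, 4, 32, 35, 39, 37]
Pivot position: 5

After partitioning with pivot 32, the array becomes [22, 19, 22, 12, 4, 32, 35, 39, 37]. The pivot is placed at index 5. All elements to the left of the pivot are <= 32, and all elements to the right are > 32.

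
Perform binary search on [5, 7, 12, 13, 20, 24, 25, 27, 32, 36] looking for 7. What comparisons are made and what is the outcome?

Binary search for 7 in [5, 7, 12, 13, 20, 24, 25, 27, 32, 36]:

lo=0, hi=9, mid=4, arr[mid]=20 -> 20 > 7, search left half
lo=0, hi=3, mid=1, arr[mid]=7 -> Found target at index 1!

Binary search finds 7 at index 1 after 2 comparisons. The search repeatedly halves the search space by comparing with the middle element.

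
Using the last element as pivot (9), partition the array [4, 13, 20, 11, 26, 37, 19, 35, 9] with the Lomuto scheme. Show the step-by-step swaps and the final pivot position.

Lomuto partition with pivot = 9:

Initial array: [4, 13, 20, 11, 26, 37, 19, 35, 9]

arr[0]=4 <= 9: swap with position 0, array becomes [4, 13, 20, 11, 26, 37, 19, 35, 9]
arr[1]=13 > 9: no swap
arr[2]=20 > 9: no swap
arr[3]=11 > 9: no swap
arr[4]=26 > 9: no swap
arr[5]=37 > 9: no swap
arr[6]=19 > 9: no swap
arr[7]=35 > 9: no swap

Place pivot at position 1: [4, 9, 20, 11, 26, 37, 19, 35, 13]
Pivot position: 1

After partitioning with pivot 9, the array becomes [4, 9, 20, 11, 26, 37, 19, 35, 13]. The pivot is placed at index 1. All elements to the left of the pivot are <= 9, and all elements to the right are > 9.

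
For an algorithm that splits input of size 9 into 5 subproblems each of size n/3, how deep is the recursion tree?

For divide and conquer with division factor 3:

Problem sizes at each level:
Level 0: 9
Level 1: 3
Level 2: 1

The root is level 0 and the size-1 base case is level 2 (the tree spans levels 0 through 2, i.e. 3 levels counting the root), so the depth is the number of divisions: log_3(9) = 2

The recursion tree depth is log_3(9) = 2. At each level, the problem size is divided by 3, so it takes 2 divisions to reduce to a base case of size 1. The algorithm makes 5 recursive calls at each level.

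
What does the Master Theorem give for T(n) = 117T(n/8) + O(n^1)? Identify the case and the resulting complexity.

Master Theorem for T(n) = 117T(n/8) + O(n^1):

a = 117, b = 8, c = 1
log_b(a) = log_8(117) = 2.2901

Case 1: c = 1 < log_8(117) = 2.2901
T(n) = O(n^(log_8 117))

For T(n) = 117T(n/8) + O(n^1): log_8(117) = 2.2901. This is Case 1 of the Master Theorem (c < log_b(a), work dominated by leaves), giving O(n^(log_8 117)).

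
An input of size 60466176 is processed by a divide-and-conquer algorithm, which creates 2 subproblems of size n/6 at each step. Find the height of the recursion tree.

For divide and conquer with division factor 6:

Problem sizes at each level:
Level 0: 60466176
Level 1: 10077696
Level 2: 1679616
Level 3: 279936
Level 4: 46656
Level 5: 7776
Level 6: 1296
Level 7: 216
Level 8: 36
Level 9: 6
Level 10: 1

The root is level 0 and the size-1 base case is level 10 (the tree spans levels 0 through 10, i.e. 11 levels counting the root), so the depth is the number of divisions: log_6(60466176) = 10

The recursion tree depth is log_6(60466176) = 10. At each level, the problem size is divided by 6, so it takes 10 divisions to reduce to a base case of size 1. The algorithm makes 2 recursive calls at each level.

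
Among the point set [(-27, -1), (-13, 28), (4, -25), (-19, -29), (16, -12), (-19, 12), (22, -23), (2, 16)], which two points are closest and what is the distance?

Computing all pairwise distances among 8 points:

d((-27, -1), (-13, 28)) = 32.2025
d((-27, -1), (4, -25)) = 39.2046
d((-27, -1), (-19, -29)) = 29.1204
d((-27, -1), (16, -12)) = 44.3847
d((-27, -1), (-19, 12)) = 15.2643
d((-27, -1), (22, -23)) = 53.7122
d((-27, -1), (2, 16)) = 33.6155
d((-13, 28), (4, -25)) = 55.6597
d((-13, 28), (-19, -29)) = 57.3149
d((-13, 28), (16, -12)) = 49.4065
d((-13, 28), (-19, 12)) = 17.088
d((-13, 28), (22, -23)) = 61.8547
d((-13, 28), (2, 16)) = 19.2094
d((4, -25), (-19, -29)) = 23.3452
d((4, -25), (16, -12)) = 17.6918
d((4, -25), (-19, 12)) = 43.566
d((4, -25), (22, -23)) = 18.1108
d((4, -25), (2, 16)) = 41.0488
d((-19, -29), (16, -12)) = 38.9102
d((-19, -29), (-19, 12)) = 41.0
d((-19, -29), (22, -23)) = 41.4367
d((-19, -29), (2, 16)) = 49.6588
d((16, -12), (-19, 12)) = 42.4382
d((16, -12), (22, -23)) = 12.53 <-- minimum
d((16, -12), (2, 16)) = 31.305
d((-19, 12), (22, -23)) = 53.9073
d((-19, 12), (2, 16)) = 21.3776
d((22, -23), (2, 16)) = 43.8292

Closest pair: (16, -12) and (22, -23) with distance 12.53

The closest pair is (16, -12) and (22, -23) with Euclidean distance 12.53. For 8 points, brute-force pairwise comparison is shown above. For large n, the divide-and-conquer algorithm (sort by x, recurse on halves, check the dividing strip) achieves O(n log n).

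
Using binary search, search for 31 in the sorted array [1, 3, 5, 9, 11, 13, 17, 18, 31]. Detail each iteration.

Binary search for 31 in [1, 3, 5, 9, 11, 13, 17, 18, 31]:

lo=0, hi=8, mid=4, arr[mid]=11 -> 11 < 31, search right half
lo=5, hi=8, mid=6, arr[mid]=17 -> 17 < 31, search right half
lo=7, hi=8, mid=7, arr[mid]=18 -> 18 < 31, search right half
lo=8, hi=8, mid=8, arr[mid]=31 -> Found target at index 8!

Binary search finds 31 at index 8 after 4 comparisons. The search repeatedly halves the search space by comparing with the middle element.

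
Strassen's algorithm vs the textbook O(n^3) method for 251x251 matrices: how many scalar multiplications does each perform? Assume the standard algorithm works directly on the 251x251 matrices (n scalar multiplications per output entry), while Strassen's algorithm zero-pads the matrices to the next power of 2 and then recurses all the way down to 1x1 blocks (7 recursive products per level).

Matrix multiplication for 251x251 matrices:

Strassen's algorithm requires power-of-2 dimensions. Pad 251x251 to 256x256 (next power of 2).

Standard algorithm: 251^3 = 15813251 multiplications
Strassen's algorithm: 7^(log2(256)) = 7^8 = 5764801 multiplications
Savings: 15813251 - 5764801 = 10048450 multiplications

Standard: 15813251 multiplications (251^3). Strassen: 5764801 multiplications (7^8, after padding to 256x256). Strassen reduces 8 recursive multiplications to 7 at each level.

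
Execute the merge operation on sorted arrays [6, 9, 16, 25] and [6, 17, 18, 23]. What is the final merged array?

Merging process:

Compare 6 vs 6: take 6 from left. Merged: [6]
Compare 9 vs 6: take 6 from right. Merged: [6, 6]
Compare 9 vs 17: take 9 from left. Merged: [6, 6, 9]
Compare 16 vs 17: take 16 from left. Merged: [6, 6, 9, 16]
Compare 25 vs 17: take 17 from right. Merged: [6, 6, 9, 16, 17]
Compare 25 vs 18: take 18 from right. Merged: [6, 6, 9, 16, 17, 18]
Compare 25 vs 23: take 23 from right. Merged: [6, 6, 9, 16, 17, 18, 23]
Append remaining from left: [25]. Merged: [6, 6, 9, 16, 17, 18, 23, 25]

Final merged array: [6, 6, 9, 16, 17, 18, 23, 25]
Total comparisons: 7

The merged array is [6, 6, 9, 16, 17, 18, 23, 25], requiring 7 comparisons. The merge step runs in O(n) time where n is the total number of elements.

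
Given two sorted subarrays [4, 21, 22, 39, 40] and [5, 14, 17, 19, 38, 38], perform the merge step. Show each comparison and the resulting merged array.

Merging process:

Compare 4 vs 5: take 4 from left. Merged: [4]
Compare 21 vs 5: take 5 from right. Merged: [4, 5]
Compare 21 vs 14: take 14 from right. Merged: [4, 5, 14]
Compare 21 vs 17: take 17 from right. Merged: [4, 5, 14, 17]
Compare 21 vs 19: take 19 from right. Merged: [4, 5, 14, 17, 19]
Compare 21 vs 38: take 21 from left. Merged: [4, 5, 14, 17, 19, 21]
Compare 22 vs 38: take 22 from left. Merged: [4, 5, 14, 17, 19, 21, 22]
Compare 39 vs 38: take 38 from right. Merged: [4, 5, 14, 17, 19, 21, 22, 38]
Compare 39 vs 38: take 38 from right. Merged: [4, 5, 14, 17, 19, 21, 22, 38, 38]
Append remaining from left: [39, 40]. Merged: [4, 5, 14, 17, 19, 21, 22, 38, 38, 39, 40]

Final merged array: [4, 5, 14, 17, 19, 21, 22, 38, 38, 39, 40]
Total comparisons: 9

The merged array is [4, 5, 14, 17, 19, 21, 22, 38, 38, 39, 40], requiring 9 comparisons. The merge step runs in O(n) time where n is the total number of elements.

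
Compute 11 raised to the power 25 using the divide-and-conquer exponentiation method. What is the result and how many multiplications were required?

Computing 11^25 by squaring (build up from 11^1; each line after the first costs one multiplication):

11^1 = 11
11^2 = (11^1)^2 = 11^2 = 121
11^3 = 11 * 11^2 = 11 * 121 = 1331
11^6 = (11^3)^2 = 1331^2 = 1771561
11^12 = (11^6)^2 = 1771561^2 = 3138428376721
11^24 = (11^12)^2 = 3138428376721^2 = 9849732675807611094711841
11^25 = 11 * 11^24 = 11 * 9849732675807611094711841 = 108347059433883722041830251

Result: 108347059433883722041830251
Multiplications needed: 6 (6 lines after 11^1)

11^25 = 108347059433883722041830251. Using exponentiation by squaring, this requires 6 multiplications. The key idea: if the exponent is even, square the half-power; if odd, multiply by the base once.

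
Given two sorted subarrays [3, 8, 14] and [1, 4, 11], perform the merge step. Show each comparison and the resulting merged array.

Merging process:

Compare 3 vs 1: take 1 from right. Merged: [1]
Compare 3 vs 4: take 3 from left. Merged: [1, 3]
Compare 8 vs 4: take 4 from right. Merged: [1, 3, 4]
Compare 8 vs 11: take 8 from left. Merged: [1, 3, 4, 8]
Compare 14 vs 11: take 11 from right. Merged: [1, 3, 4, 8, 11]
Append remaining from left: [14]. Merged: [1, 3, 4, 8, 11, 14]

Final merged array: [1, 3, 4, 8, 11, 14]
Total comparisons: 5

The merged array is [1, 3, 4, 8, 11, 14], requiring 5 comparisons. The merge step runs in O(n) time where n is the total number of elements.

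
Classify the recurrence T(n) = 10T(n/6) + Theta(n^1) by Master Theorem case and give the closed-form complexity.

Master Theorem for T(n) = 10T(n/6) + O(n^1):

a = 10, b = 6, c = 1
log_b(a) = log_6(10) = 1.2851

Case 1: c = 1 < log_6(10) = 1.2851
T(n) = O(n^(log_6 10))

For T(n) = 10T(n/6) + O(n^1): log_6(10) = 1.2851. This is Case 1 of the Master Theorem (c < log_b(a), work dominated by leaves), giving O(n^(log_6 10)).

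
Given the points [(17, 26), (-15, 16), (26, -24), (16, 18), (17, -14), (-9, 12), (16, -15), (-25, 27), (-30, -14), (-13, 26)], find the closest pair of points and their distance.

Computing all pairwise distances among 10 points:

d((17, 26), (-15, 16)) = 33.5261
d((17, 26), (26, -24)) = 50.8035
d((17, 26), (16, 18)) = 8.0623
d((17, 26), (17, -14)) = 40.0
d((17, 26), (-9, 12)) = 29.5296
d((17, 26), (16, -15)) = 41.0122
d((17, 26), (-25, 27)) = 42.0119
d((17, 26), (-30, -14)) = 61.7171
d((17, 26), (-13, 26)) = 30.0
d((-15, 16), (26, -24)) = 57.28
d((-15, 16), (16, 18)) = 31.0644
d((-15, 16), (17, -14)) = 43.8634
d((-15, 16), (-9, 12)) = 7.2111
d((-15, 16), (16, -15)) = 43.8406
d((-15, 16), (-25, 27)) = 14.8661
d((-15, 16), (-30, -14)) = 33.541
d((-15, 16), (-13, 26)) = 10.198
d((26, -24), (16, 18)) = 43.1741
d((26, -24), (17, -14)) = 13.4536
d((26, -24), (-9, 12)) = 50.2096
d((26, -24), (16, -15)) = 13.4536
d((26, -24), (-25, 27)) = 72.1249
d((26, -24), (-30, -14)) = 56.8859
d((26, -24), (-13, 26)) = 63.4114
d((16, 18), (17, -14)) = 32.0156
d((16, 18), (-9, 12)) = 25.7099
d((16, 18), (16, -15)) = 33.0
d((16, 18), (-25, 27)) = 41.9762
d((16, 18), (-30, -14)) = 56.0357
d((16, 18), (-13, 26)) = 30.0832
d((17, -14), (-9, 12)) = 36.7696
d((17, -14), (16, -15)) = 1.4142 <-- minimum
d((17, -14), (-25, 27)) = 58.6941
d((17, -14), (-30, -14)) = 47.0
d((17, -14), (-13, 26)) = 50.0
d((-9, 12), (16, -15)) = 36.7967
d((-9, 12), (-25, 27)) = 21.9317
d((-9, 12), (-30, -14)) = 33.4215
d((-9, 12), (-13, 26)) = 14.5602
d((16, -15), (-25, 27)) = 58.6941
d((16, -15), (-30, -14)) = 46.0109
d((16, -15), (-13, 26)) = 50.2195
d((-25, 27), (-30, -14)) = 41.3038
d((-25, 27), (-13, 26)) = 12.0416
d((-30, -14), (-13, 26)) = 43.4626

Closest pair: (17, -14) and (16, -15) with distance 1.4142

The closest pair is (17, -14) and (16, -15) with Euclidean distance 1.4142. For 10 points, brute-force pairwise comparison is shown above. For large n, the divide-and-conquer algorithm (sort by x, recurse on halves, check the dividing strip) achieves O(n log n).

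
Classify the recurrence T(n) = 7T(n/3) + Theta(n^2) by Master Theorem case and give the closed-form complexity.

Master Theorem for T(n) = 7T(n/3) + O(n^2):

a = 7, b = 3, c = 2
log_b(a) = log_3(7) = 1.7712

Case 3: c = 2 > log_3(7) = 1.7712
T(n) = O(n^2) = O(n^2)

For T(n) = 7T(n/3) + O(n^2): log_3(7) = 1.7712. This is Case 3 of the Master Theorem (c > log_b(a), work dominated by root), giving O(n^2).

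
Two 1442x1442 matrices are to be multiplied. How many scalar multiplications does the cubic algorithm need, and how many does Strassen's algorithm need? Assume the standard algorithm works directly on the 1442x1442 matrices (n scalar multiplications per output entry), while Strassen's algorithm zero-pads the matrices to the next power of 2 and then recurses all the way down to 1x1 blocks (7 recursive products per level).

Matrix multiplication for 1442x1442 matrices:

Strassen's algorithm requires power-of-2 dimensions. Pad 1442x1442 to 2048x2048 (next power of 2).

Standard algorithm: 1442^3 = 2998442888 multiplications
Strassen's algorithm: 7^(log2(2048)) = 7^11 = 1977326743 multiplications
Savings: 2998442888 - 1977326743 = 1021116145 multiplications

Standard: 2998442888 multiplications (1442^3). Strassen: 1977326743 multiplications (7^11, after padding to 2048x2048). Strassen reduces 8 recursive multiplications to 7 at each level.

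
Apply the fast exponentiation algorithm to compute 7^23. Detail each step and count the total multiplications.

Computing 7^23 by squaring (build up from 7^1; each line after the first costs one multiplication):

7^1 = 7
7^2 = (7^1)^2 = 7^2 = 49
7^4 = (7^2)^2 = 49^2 = 2401
7^5 = 7 * 7^4 = 7 * 2401 = 16807
7^10 = (7^5)^2 = 16807^2 = 282475249
7^11 = 7 * 7^10 = 7 * 282475249 = 1977326743
7^22 = (7^11)^2 = 1977326743^2 = 3909821048582988049
7^23 = 7 * 7^22 = 7 * 3909821048582988049 = 27368747340080916343

Result: 27368747340080916343
Multiplications needed: 7 (7 lines after 7^1)

7^23 = 27368747340080916343. Using exponentiation by squaring, this requires 7 multiplications. The key idea: if the exponent is even, square the half-power; if odd, multiply by the base once.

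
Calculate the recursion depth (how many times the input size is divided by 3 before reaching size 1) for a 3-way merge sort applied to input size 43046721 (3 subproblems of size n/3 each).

For divide and conquer with division factor 3:

Problem sizes at each level:
Level 0: 43046721
Level 1: 14348907
Level 2: 4782969
Level 3: 1594323
Level 4: 531441
Level 5: 177147
Level 6: 59049
Level 7: 19683
Level 8: 6561
Level 9: 2187
Level 10: 729
Level 11: 243
Level 12: 81
Level 13: 27
Level 14: 9
Level 15: 3
Level 16: 1

The root is level 0 and the size-1 base case is level 16 (the tree spans levels 0 through 16, i.e. 17 levels counting the root), so the depth is the number of divisions: log_3(43046721) = 16

The recursion tree depth is log_3(43046721) = 16. At each level, the problem size is divided by 3, so it takes 16 divisions to reduce to a base case of size 1. The algorithm makes 3 recursive calls at each level.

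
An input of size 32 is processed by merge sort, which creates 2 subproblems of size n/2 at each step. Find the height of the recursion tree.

For divide and conquer with division factor 2:

Problem sizes at each level:
Level 0: 32
Level 1: 16
Level 2: 8
Level 3: 4
Level 4: 2
Level 5: 1

The root is level 0 and the size-1 base case is level 5 (the tree spans levels 0 through 5, i.e. 6 levels counting the root), so the depth is the number of divisions: log_2(32) = 5

The recursion tree depth is log_2(32) = 5. At each level, the problem size is divided by 2, so it takes 5 divisions to reduce to a base case of size 1. The algorithm makes 2 recursive calls at each level.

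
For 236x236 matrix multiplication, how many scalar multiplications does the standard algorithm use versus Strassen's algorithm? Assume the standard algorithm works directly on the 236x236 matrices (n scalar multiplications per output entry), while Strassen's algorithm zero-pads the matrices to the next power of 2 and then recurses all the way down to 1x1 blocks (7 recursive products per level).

Matrix multiplication for 236x236 matrices:

Strassen's algorithm requires power-of-2 dimensions. Pad 236x236 to 256x256 (next power of 2).

Standard algorithm: 236^3 = 13144256 multiplications
Strassen's algorithm: 7^(log2(256)) = 7^8 = 5764801 multiplications
Savings: 13144256 - 5764801 = 7379455 multiplications

Standard: 13144256 multiplications (236^3). Strassen: 5764801 multiplications (7^8, after padding to 256x256). Strassen reduces 8 recursive multiplications to 7 at each level.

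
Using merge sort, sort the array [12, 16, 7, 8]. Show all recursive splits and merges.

Merge sort trace:

Split: [12, 16, 7, 8] -> [12, 16] and [7, 8]
  Split: [12, 16] -> [12] and [16]
  Merge: [12] + [16] -> [12, 16]
  Split: [7, 8] -> [7] and [8]
  Merge: [7] + [8] -> [7, 8]
Merge: [12, 16] + [7, 8] -> [7, 8, 12, 16]

Final sorted array: [7, 8, 12, 16]

The merge sort proceeds by recursively splitting the array and merging sorted halves.
After all merges, the sorted array is [7, 8, 12, 16].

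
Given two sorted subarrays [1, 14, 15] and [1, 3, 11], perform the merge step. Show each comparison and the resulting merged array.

Merging process:

Compare 1 vs 1: take 1 from left. Merged: [1]
Compare 14 vs 1: take 1 from right. Merged: [1, 1]
Compare 14 vs 3: take 3 from right. Merged: [1, 1, 3]
Compare 14 vs 11: take 11 from right. Merged: [1, 1, 3, 11]
Append remaining from left: [14, 15]. Merged: [1, 1, 3, 11, 14, 15]

Final merged array: [1, 1, 3, 11, 14, 15]
Total comparisons: 4

The merged array is [1, 1, 3, 11, 14, 15], requiring 4 comparisons. The merge step runs in O(n) time where n is the total number of elements.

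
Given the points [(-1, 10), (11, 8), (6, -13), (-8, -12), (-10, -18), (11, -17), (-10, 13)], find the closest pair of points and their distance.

Computing all pairwise distances among 7 points:

d((-1, 10), (11, 8)) = 12.1655
d((-1, 10), (6, -13)) = 24.0416
d((-1, 10), (-8, -12)) = 23.0868
d((-1, 10), (-10, -18)) = 29.4109
d((-1, 10), (11, -17)) = 29.5466
d((-1, 10), (-10, 13)) = 9.4868
d((11, 8), (6, -13)) = 21.587
d((11, 8), (-8, -12)) = 27.5862
d((11, 8), (-10, -18)) = 33.4215
d((11, 8), (11, -17)) = 25.0
d((11, 8), (-10, 13)) = 21.587
d((6, -13), (-8, -12)) = 14.0357
d((6, -13), (-10, -18)) = 16.7631
d((6, -13), (11, -17)) = 6.4031
d((6, -13), (-10, 13)) = 30.5287
d((-8, -12), (-10, -18)) = 6.3246 <-- minimum
d((-8, -12), (11, -17)) = 19.6469
d((-8, -12), (-10, 13)) = 25.0799
d((-10, -18), (11, -17)) = 21.0238
d((-10, -18), (-10, 13)) = 31.0
d((11, -17), (-10, 13)) = 36.6197

Closest pair: (-8, -12) and (-10, -18) with distance 6.3246

The closest pair is (-8, -12) and (-10, -18) with Euclidean distance 6.3246. For 7 points, brute-force pairwise comparison is shown above. For large n, the divide-and-conquer algorithm (sort by x, recurse on halves, check the dividing strip) achieves O(n log n).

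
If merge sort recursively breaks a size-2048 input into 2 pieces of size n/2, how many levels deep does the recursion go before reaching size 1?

For divide and conquer with division factor 2:

Problem sizes at each level:
Level 0: 2048
Level 1: 1024
Level 2: 512
Level 3: 256
Level 4: 128
Level 5: 64
Level 6: 32
Level 7: 16
Level 8: 8
Level 9: 4
Level 10: 2
Level 11: 1

The root is level 0 and the size-1 base case is level 11 (the tree spans levels 0 through 11, i.e. 12 levels counting the root), so the depth is the number of divisions: log_2(2048) = 11

The recursion tree depth is log_2(2048) = 11. At each level, the problem size is divided by 2, so it takes 11 divisions to reduce to a base case of size 1. The algorithm makes 2 recursive calls at each level.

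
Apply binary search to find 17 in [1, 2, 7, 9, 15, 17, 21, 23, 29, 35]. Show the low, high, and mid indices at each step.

Binary search for 17 in [1, 2, 7, 9, 15, 17, 21, 23, 29, 35]:

lo=0, hi=9, mid=4, arr[mid]=15 -> 15 < 17, search right half
lo=5, hi=9, mid=7, arr[mid]=23 -> 23 > 17, search left half
lo=5, hi=6, mid=5, arr[mid]=17 -> Found target at index 5!

Binary search finds 17 at index 5 after 3 comparisons. The search repeatedly halves the search space by comparing with the middle element.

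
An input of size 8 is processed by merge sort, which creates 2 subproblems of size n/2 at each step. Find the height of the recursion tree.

For divide and conquer with division factor 2:

Problem sizes at each level:
Level 0: 8
Level 1: 4
Level 2: 2
Level 3: 1

The root is level 0 and the size-1 base case is level 3 (the tree spans levels 0 through 3, i.e. 4 levels counting the root), so the depth is the number of divisions: log_2(8) = 3

The recursion tree depth is log_2(8) = 3. At each level, the problem size is divided by 2, so it takes 3 divisions to reduce to a base case of size 1. The algorithm makes 2 recursive calls at each level.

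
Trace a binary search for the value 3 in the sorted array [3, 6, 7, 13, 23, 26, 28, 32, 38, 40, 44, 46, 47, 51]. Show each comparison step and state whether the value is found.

Binary search for 3 in [3, 6, 7, 13, 23, 26, 28, 32, 38, 40, 44, 46, 47, 51]:

lo=0, hi=13, mid=6, arr[mid]=28 -> 28 > 3, search left half
lo=0, hi=5, mid=2, arr[mid]=7 -> 7 > 3, search left half
lo=0, hi=1, mid=0, arr[mid]=3 -> Found target at index 0!

Binary search finds 3 at index 0 after 3 comparisons. The search repeatedly halves the search space by comparing with the middle element.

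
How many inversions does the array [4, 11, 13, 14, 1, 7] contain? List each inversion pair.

Finding inversions in [4, 11, 13, 14, 1, 7]:

(0, 4): arr[0]=4 > arr[4]=1
(1, 4): arr[1]=11 > arr[4]=1
(1, 5): arr[1]=11 > arr[5]=7
(2, 4): arr[2]=13 > arr[4]=1
(2, 5): arr[2]=13 > arr[5]=7
(3, 4): arr[3]=14 > arr[4]=1
(3, 5): arr[3]=14 > arr[5]=7

Total inversions: 7

The array has 7 inversion(s): (0,4), (1,4), (1,5), (2,4), (2,5), (3,4), (3,5). Each pair (i,j) satisfies i < j and arr[i] > arr[j].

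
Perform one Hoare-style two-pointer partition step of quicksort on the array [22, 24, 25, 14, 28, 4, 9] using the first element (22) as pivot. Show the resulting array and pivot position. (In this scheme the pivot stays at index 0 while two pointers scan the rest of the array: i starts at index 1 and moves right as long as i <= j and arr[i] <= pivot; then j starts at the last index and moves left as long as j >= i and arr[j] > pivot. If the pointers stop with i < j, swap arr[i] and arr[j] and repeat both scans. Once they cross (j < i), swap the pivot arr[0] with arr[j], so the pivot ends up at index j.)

Hoare-style two-pointer partition with pivot = 22:

Initial array: [22, 24, 25, 14, 28, 4, 9]

Pointers start at i = 1, j = 6.
i stops at index 1 (arr[1]=24 > 22), j stops at index 6 (arr[6]=9 <= 22): swap arr[1] and arr[6], array becomes [22, 9, 25, 14, 28, 4, 24]
i stops at index 2 (arr[2]=25 > 22), j stops at index 5 (arr[5]=4 <= 22): swap arr[2] and arr[5], array becomes [22, 9, 4, 14, 28, 25, 24]
i ends at 4, j ends at 3: the pointers have crossed (j < i), so scanning stops.

Swap pivot arr[0] with arr[3] to place pivot at position 3: [14, 9, 4, 22, 28, 25, 24]
Pivot position: 3

After partitioning with pivot 22, the array becomes [14, 9, 4, 22, 28, 25, 24]. The pivot is placed at index 3. All elements to the left of the pivot are <= 22, and all elements to the right are > 22.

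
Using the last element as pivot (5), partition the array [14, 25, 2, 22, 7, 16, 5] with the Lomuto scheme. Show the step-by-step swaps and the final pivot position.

Lomuto partition with pivot = 5:

Initial array: [14, 25, 2, 22, 7, 16, 5]

arr[0]=14 > 5: no swap
arr[1]=25 > 5: no swap
arr[2]=2 <= 5: swap with position 0, array becomes [2, 25, 14, 22, 7, 16, 5]
arr[3]=22 > 5: no swap
arr[4]=7 > 5: no swap
arr[5]=16 > 5: no swap

Place pivot at position 1: [2, 5, 14, 22, 7, 16, 25]
Pivot position: 1

After partitioning with pivot 5, the array becomes [2, 5, 14, 22, 7, 16, 25]. The pivot is placed at index 1. All elements to the left of the pivot are <= 5, and all elements to the right are > 5.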